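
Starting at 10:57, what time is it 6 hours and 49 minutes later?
Starting time: 10:57
Adding 49 minutes to 57 minutes: 57 + 49 = 106 minutes = 1 hour and 46 minutes
Adding 6 hours: 10 + 6 + 1 (carry) = 17 - 12 = 5
Final time: 5:46

Final answer: 5:46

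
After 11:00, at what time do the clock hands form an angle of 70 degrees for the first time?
At t minutes past 11:00, the hour hand is at 30 x 11 + 0.5t degrees and the minute hand is at 6t degrees.
The smaller angle between them is 70 degrees when |30H - 5.5t| = 70 or |30H - 5.5t| = 290.
With H = 11, solve 30 x 11 - 5.5t = +/- target for each target:
  t = (30 x 11 - 70) / 5.5 = 47.27
  t = (30 x 11 + 70) / 5.5 = 72.73 (outside (0, 60))
  t = (30 x 11 - 290) / 5.5 = 7.27
  t = (30 x 11 + 290) / 5.5 = 112.73 (outside (0, 60))
Valid solutions in (0, 60): {7.27, 47.27} minutes.
The first occurrence is t = 7.27 minutes.
The hands form a 70-degree angle at 7.27 minutes past 11:00.

Final answer: 7.27 minutes past 11:00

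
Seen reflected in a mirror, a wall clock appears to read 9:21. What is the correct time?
Reflection across the vertical (12-6) axis maps a hand at angle A degrees to (360 - A) degrees, which sends a reading of T minutes past 12:00 to (720 - T) minutes past 12:00.
Mirror reads 9:21 = 561 minutes past 12:00.
Actual time: (720 - 561) mod 720 = 159 minutes = 2:39.

Final answer: 2:39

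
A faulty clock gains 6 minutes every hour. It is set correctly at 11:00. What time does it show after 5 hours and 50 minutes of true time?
For every 60 true minutes, the faulty clock advances 60 + 6 = 66 minutes.
True elapsed: 5 hours and 50 minutes = 350 minutes.
Faulty clock advances: 350 x 66/60 = 385 minutes (drift: 35 minutes ahead).
Shown time: 11:00 + 385 minutes = 5:25.

Final answer: 5:25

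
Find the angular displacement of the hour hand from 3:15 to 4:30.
The hour hand moves 0.5 degrees per minute.
Time elapsed: 4:30 - 3:15 = 75 minutes
Angular displacement: 75 x 0.5 = 37.5 degrees

Final answer: 37.5 degrees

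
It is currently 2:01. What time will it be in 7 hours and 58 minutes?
Starting time: 2:01
Adding 58 minutes to 1 minute: 1 + 58 = 59 minutes
Adding 7 hours: 2 + 7 = 9
Final time: 9:59

Final answer: 9:59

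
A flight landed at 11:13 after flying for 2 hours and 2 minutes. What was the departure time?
Starting time: 11:13 = 673 total minutes past 12:00
Subtracting: 2 hours and 2 minutes = 122 minutes
673 - 122 = 551 minutes
= 9 hours and 11 minutes past 12:00 = 9:11

Final answer: 9:11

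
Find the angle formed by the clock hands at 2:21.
Hour hand position: 2 x 30 + 21 x 0.5 = 70.5 degrees
Minute hand position: 21 x 6 = 126 degrees
Difference: |70.5 - 126| = 55.5 degrees
The angle between the hands is 55.5 degrees

Final answer: 55.5 degrees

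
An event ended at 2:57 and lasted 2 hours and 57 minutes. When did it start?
Starting time: 2:57 = 177 total minutes past 12:00
Subtracting: 2 hours and 57 minutes = 177 minutes
177 - 177 = 0 minutes
= 0 minutes past 12:00 = 12:00

Final answer: 12:00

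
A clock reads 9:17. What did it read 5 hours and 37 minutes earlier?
Starting time: 9:17 = 557 total minutes past 12:00
Subtracting: 5 hours and 37 minutes = 337 minutes
557 - 337 = 220 minutes
= 3 hours and 40 minutes past 12:00 = 3:40

Final answer: 3:40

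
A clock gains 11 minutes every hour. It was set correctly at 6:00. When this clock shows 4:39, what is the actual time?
For every 60 true minutes, the faulty clock advances 71 minutes, so 1 faulty-clock minute corresponds to 60/71 true minutes.
From 6:00 to 4:39 on the faulty dial is 639 minutes.
True elapsed: 639 x 60/71 = 540 minutes = 9 hours.
True time: 6:00 + 9 hours = 3:00.

Final answer: 3:00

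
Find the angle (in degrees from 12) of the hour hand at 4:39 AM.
The hour hand moves 30 degrees per hour and 0.5 degrees per minute.
At 4:39: (4) x 30 + 39 x 0.5 = 120 + 19.5 = 139.5 degrees

Final answer: 139.5 degrees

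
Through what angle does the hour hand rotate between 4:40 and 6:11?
The hour hand moves 0.5 degrees per minute.
Time elapsed: 6:11 - 4:40 = 91 minutes
Angular displacement: 91 x 0.5 = 45.5 degrees

Final answer: 45.5 degrees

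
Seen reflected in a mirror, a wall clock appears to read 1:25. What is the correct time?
Reflection across the vertical (12-6) axis maps a hand at angle A degrees to (360 - A) degrees, which sends a reading of T minutes past 12:00 to (720 - T) minutes past 12:00.
Mirror reads 1:25 = 85 minutes past 12:00.
Actual time: (720 - 85) mod 720 = 635 minutes = 10:35.

Final answer: 10:35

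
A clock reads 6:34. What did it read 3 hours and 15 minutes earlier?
Starting time: 6:34 = 394 total minutes past 12:00
Subtracting: 3 hours and 15 minutes = 195 minutes
394 - 195 = 199 minutes
= 3 hours and 19 minutes past 12:00 = 3:19

Final answer: 3:19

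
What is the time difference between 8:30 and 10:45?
From 8:30 to 10:45:
(10 x 60 + 45) - (8 x 60 + 30) = 645 - 510 = 135 minutes
= 2 hours and 15 minutes

Final answer: 2 hours and 15 minutes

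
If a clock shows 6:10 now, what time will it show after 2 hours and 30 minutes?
Starting time: 6:10
Adding 30 minutes to 10 minutes: 10 + 30 = 40 minutes
Adding 2 hours: 6 + 2 = 8
Final time: 8:40

Final answer: 8:40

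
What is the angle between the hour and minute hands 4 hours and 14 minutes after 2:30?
First find the time 4 hours and 14 minutes after 2:30.
Total minutes: 2 x 60 + 30 + 4 x 60 + 14 = 404.
404 mod 720 = 404 minutes = 6:44.
Now compute the angle at 6:44:
Hour hand: 6 x 30 + 44 x 0.5 = 202 degrees
Minute hand: 44 x 6 = 264 degrees
Difference: |202 - 264| = 62 degrees
The angle is 62 degrees

Final answer: 62 degrees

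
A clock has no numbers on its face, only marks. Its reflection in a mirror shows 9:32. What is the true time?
Reflection across the vertical (12-6) axis maps a hand at angle A degrees to (360 - A) degrees, which sends a reading of T minutes past 12:00 to (720 - T) minutes past 12:00.
Mirror reads 9:32 = 572 minutes past 12:00.
Actual time: (720 - 572) mod 720 = 148 minutes = 2:28.

Final answer: 2:28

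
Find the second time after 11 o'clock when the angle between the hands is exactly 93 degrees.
At t minutes past 11:00, the hour hand is at 30 x 11 + 0.5t degrees and the minute hand is at 6t degrees.
The smaller angle between them is 93 degrees when |30H - 5.5t| = 93 or |30H - 5.5t| = 267.
With H = 11, solve 30 x 11 - 5.5t = +/- target for each target:
  t = (30 x 11 - 93) / 5.5 = 43.09
  t = (30 x 11 + 93) / 5.5 = 76.91 (outside (0, 60))
  t = (30 x 11 - 267) / 5.5 = 11.45
  t = (30 x 11 + 267) / 5.5 = 108.55 (outside (0, 60))
Valid solutions in (0, 60): {11.45, 43.09} minutes.
The second occurrence is t = 43.09 minutes.
The hands form a 93-degree angle at 43.09 minutes past 11:00.

Final answer: 43.09 minutes past 11:00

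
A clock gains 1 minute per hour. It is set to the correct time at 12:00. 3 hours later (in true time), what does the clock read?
For every 60 true minutes, the faulty clock advances 60 + 1 = 61 minutes.
True elapsed: 3 hours = 180 minutes.
Faulty clock advances: 180 x 61/60 = 183 minutes (drift: 3 minutes ahead).
Shown time: 12:00 + 183 minutes = 3:03.

Final answer: 3:03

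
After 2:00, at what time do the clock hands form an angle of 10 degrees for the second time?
At t minutes past 2:00, the hour hand is at 30 x 2 + 0.5t degrees and the minute hand is at 6t degrees.
The smaller angle between them is 10 degrees when |30H - 5.5t| = 10 or |30H - 5.5t| = 350.
With H = 2, solve 30 x 2 - 5.5t = +/- target for each target:
  t = (30 x 2 - 10) / 5.5 = 9.09
  t = (30 x 2 + 10) / 5.5 = 12.73
  t = (30 x 2 - 350) / 5.5 = -52.73 (outside (0, 60))
  t = (30 x 2 + 350) / 5.5 = 74.55 (outside (0, 60))
Valid solutions in (0, 60): {9.09, 12.73} minutes.
The second occurrence is t = 12.73 minutes.
The hands form a 10-degree angle at 12.73 minutes past 2:00.

Final answer: 12.73 minutes past 2:00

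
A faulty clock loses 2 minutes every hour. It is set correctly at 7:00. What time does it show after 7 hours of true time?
For every 60 true minutes, the faulty clock advances 60 - 2 = 58 minutes.
True elapsed: 7 hours = 420 minutes.
Faulty clock advances: 420 x 58/60 = 406 minutes (drift: 14 minutes behind).
Shown time: 7:00 + 406 minutes = 1:46.

Final answer: 1:46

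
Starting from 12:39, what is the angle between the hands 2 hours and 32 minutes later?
First find the time 2 hours and 32 minutes after 12:39.
Total minutes: 12 x 60 + 39 + 2 x 60 + 32 = 911.
911 mod 720 = 191 minutes = 3:11.
Now compute the angle at 3:11:
Hour hand: 3 x 30 + 11 x 0.5 = 95.5 degrees
Minute hand: 11 x 6 = 66 degrees
Difference: |95.5 - 66| = 29.5 degrees
The angle is 29.5 degrees

Final answer: 29.5 degrees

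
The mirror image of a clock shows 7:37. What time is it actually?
Reflection across the vertical (12-6) axis maps a hand at angle A degrees to (360 - A) degrees, which sends a reading of T minutes past 12:00 to (720 - T) minutes past 12:00.
Mirror reads 7:37 = 457 minutes past 12:00.
Actual time: (720 - 457) mod 720 = 263 minutes = 4:23.

Final answer: 4:23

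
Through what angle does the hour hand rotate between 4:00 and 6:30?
The hour hand moves 0.5 degrees per minute.
Time elapsed: 6:30 - 4:00 = 150 minutes
Angular displacement: 150 x 0.5 = 75 degrees

Final answer: 75 degrees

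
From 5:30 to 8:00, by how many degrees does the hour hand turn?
The hour hand moves 0.5 degrees per minute.
Time elapsed: 8:00 - 5:30 = 150 minutes
Angular displacement: 150 x 0.5 = 75 degrees

Final answer: 75 degrees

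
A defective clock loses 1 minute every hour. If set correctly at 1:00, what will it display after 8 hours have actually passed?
For every 60 true minutes, the faulty clock advances 60 - 1 = 59 minutes.
True elapsed: 8 hours = 480 minutes.
Faulty clock advances: 480 x 59/60 = 472 minutes (drift: 8 minutes behind).
Shown time: 1:00 + 472 minutes = 8:52.

Final answer: 8:52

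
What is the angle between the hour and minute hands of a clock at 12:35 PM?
Hour hand position: 0 x 30 + 35 x 0.5 = 17.5 degrees
Minute hand position: 35 x 6 = 210 degrees
Difference: |17.5 - 210| = 192.5 degrees
Since 192.5 > 180, the smaller angle is 360 - 192.5 = 167.5 degrees

Final answer: 167.5 degrees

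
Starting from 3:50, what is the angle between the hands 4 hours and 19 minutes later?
First find the time 4 hours and 19 minutes after 3:50.
Total minutes: 3 x 60 + 50 + 4 x 60 + 19 = 489.
489 mod 720 = 489 minutes = 8:09.
Now compute the angle at 8:09:
Hour hand: 8 x 30 + 9 x 0.5 = 244.5 degrees
Minute hand: 9 x 6 = 54 degrees
Difference: |244.5 - 54| = 190.5 degrees
Smaller angle: 360 - 190.5 = 169.5 degrees

Final answer: 169.5 degrees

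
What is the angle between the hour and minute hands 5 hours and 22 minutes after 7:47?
First find the time 5 hours and 22 minutes after 7:47.
Total minutes: 7 x 60 + 47 + 5 x 60 + 22 = 789.
789 mod 720 = 69 minutes = 1:09.
Now compute the angle at 1:09:
Hour hand: 1 x 30 + 9 x 0.5 = 34.5 degrees
Minute hand: 9 x 6 = 54 degrees
Difference: |34.5 - 54| = 19.5 degrees
The angle is 19.5 degrees

Final answer: 19.5 degrees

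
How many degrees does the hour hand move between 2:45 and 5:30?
The hour hand moves 0.5 degrees per minute.
Time elapsed: 5:30 - 2:45 = 165 minutes
Angular displacement: 165 x 0.5 = 82.5 degrees

Final answer: 82.5 degrees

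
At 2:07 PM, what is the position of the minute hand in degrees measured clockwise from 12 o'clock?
The minute hand moves 6 degrees per minute.
At 2:07: 7 x 6 = 42 degrees

Final answer: 42 degrees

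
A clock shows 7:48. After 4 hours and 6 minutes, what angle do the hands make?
First find the time 4 hours and 6 minutes after 7:48.
Total minutes: 7 x 60 + 48 + 4 x 60 + 6 = 714.
714 mod 720 = 714 minutes = 11:54.
Now compute the angle at 11:54:
Hour hand: 11 x 30 + 54 x 0.5 = 357 degrees
Minute hand: 54 x 6 = 324 degrees
Difference: |357 - 324| = 33 degrees
The angle is 33 degrees

Final answer: 33 degrees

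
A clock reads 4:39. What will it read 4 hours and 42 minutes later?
Starting time: 4:39
Adding 42 minutes to 39 minutes: 39 + 42 = 81 minutes = 1 hour and 21 minutes
Adding 4 hours: 4 + 4 + 1 (carry) = 9
Final time: 9:21

Final answer: 9:21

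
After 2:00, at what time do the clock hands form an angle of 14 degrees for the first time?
At t minutes past 2:00, the hour hand is at 30 x 2 + 0.5t degrees and the minute hand is at 6t degrees.
The smaller angle between them is 14 degrees when |30H - 5.5t| = 14 or |30H - 5.5t| = 346.
With H = 2, solve 30 x 2 - 5.5t = +/- target for each target:
  t = (30 x 2 - 14) / 5.5 = 8.36
  t = (30 x 2 + 14) / 5.5 = 13.45
  t = (30 x 2 - 346) / 5.5 = -52 (outside (0, 60))
  t = (30 x 2 + 346) / 5.5 = 73.82 (outside (0, 60))
Valid solutions in (0, 60): {8.36, 13.45} minutes.
The first occurrence is t = 8.36 minutes.
The hands form a 14-degree angle at 8.36 minutes past 2:00.

Final answer: 8.36 minutes past 2:00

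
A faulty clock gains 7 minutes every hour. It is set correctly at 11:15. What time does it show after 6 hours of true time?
For every 60 true minutes, the faulty clock advances 60 + 7 = 67 minutes.
True elapsed: 6 hours = 360 minutes.
Faulty clock advances: 360 x 67/60 = 402 minutes (drift: 42 minutes ahead).
Shown time: 11:15 + 402 minutes = 5:57.

Final answer: 5:57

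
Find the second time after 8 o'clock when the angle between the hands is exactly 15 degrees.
At t minutes past 8:00, the hour hand is at 30 x 8 + 0.5t degrees and the minute hand is at 6t degrees.
The smaller angle between them is 15 degrees when |30H - 5.5t| = 15 or |30H - 5.5t| = 345.
With H = 8, solve 30 x 8 - 5.5t = +/- target for each target:
  t = (30 x 8 - 15) / 5.5 = 40.91
  t = (30 x 8 + 15) / 5.5 = 46.36
  t = (30 x 8 - 345) / 5.5 = -19.09 (outside (0, 60))
  t = (30 x 8 + 345) / 5.5 = 106.36 (outside (0, 60))
Valid solutions in (0, 60): {40.91, 46.36} minutes.
The second occurrence is t = 46.36 minutes.
The hands form a 15-degree angle at 46.36 minutes past 8:00.

Final answer: 46.36 minutes past 8:00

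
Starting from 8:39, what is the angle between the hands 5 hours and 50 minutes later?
First find the time 5 hours and 50 minutes after 8:39.
Total minutes: 8 x 60 + 39 + 5 x 60 + 50 = 869.
869 mod 720 = 149 minutes = 2:29.
Now compute the angle at 2:29:
Hour hand: 2 x 30 + 29 x 0.5 = 74.5 degrees
Minute hand: 29 x 6 = 174 degrees
Difference: |74.5 - 174| = 99.5 degrees
The angle is 99.5 degrees

Final answer: 99.5 degrees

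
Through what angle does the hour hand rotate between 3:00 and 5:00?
The hour hand moves 0.5 degrees per minute.
Time elapsed: 5:00 - 3:00 = 120 minutes
Angular displacement: 120 x 0.5 = 60 degrees

Final answer: 60 degrees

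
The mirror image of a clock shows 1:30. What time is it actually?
Reflection across the vertical (12-6) axis maps a hand at angle A degrees to (360 - A) degrees, which sends a reading of T minutes past 12:00 to (720 - T) minutes past 12:00.
Mirror reads 1:30 = 90 minutes past 12:00.
Actual time: (720 - 90) mod 720 = 630 minutes = 10:30.

Final answer: 10:30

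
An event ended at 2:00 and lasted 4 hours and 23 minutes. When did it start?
Starting time: 2:00 = 120 total minutes past 12:00
Subtracting: 4 hours and 23 minutes = 263 minutes
120 - 263 = -143 (negative, add 12 hours = 720) = 577 minutes
= 9 hours and 37 minutes past 12:00 = 9:37

Final answer: 9:37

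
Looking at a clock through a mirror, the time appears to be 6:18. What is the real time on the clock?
Reflection across the vertical (12-6) axis maps a hand at angle A degrees to (360 - A) degrees, which sends a reading of T minutes past 12:00 to (720 - T) minutes past 12:00.
Mirror reads 6:18 = 378 minutes past 12:00.
Actual time: (720 - 378) mod 720 = 342 minutes = 5:42.

Final answer: 5:42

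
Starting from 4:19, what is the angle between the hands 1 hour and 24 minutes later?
First find the time 1 hour and 24 minutes after 4:19.
Total minutes: 4 x 60 + 19 + 1 x 60 + 24 = 343.
343 mod 720 = 343 minutes = 5:43.
Now compute the angle at 5:43:
Hour hand: 5 x 30 + 43 x 0.5 = 171.5 degrees
Minute hand: 43 x 6 = 258 degrees
Difference: |171.5 - 258| = 86.5 degrees
The angle is 86.5 degrees

Final answer: 86.5 degrees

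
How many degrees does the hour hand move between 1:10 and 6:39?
The hour hand moves 0.5 degrees per minute.
Time elapsed: 6:39 - 1:10 = 329 minutes
Angular displacement: 329 x 0.5 = 164.5 degrees

Final answer: 164.5 degrees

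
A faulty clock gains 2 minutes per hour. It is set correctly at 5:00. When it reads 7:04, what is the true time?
For every 60 true minutes, the faulty clock advances 62 minutes, so 1 faulty-clock minute corresponds to 60/62 true minutes.
From 5:00 to 7:04 on the faulty dial is 124 minutes.
True elapsed: 124 x 60/62 = 120 minutes = 2 hours.
True time: 5:00 + 2 hours = 7:00.

Final answer: 7:00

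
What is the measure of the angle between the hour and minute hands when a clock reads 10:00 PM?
Hour hand position: 10 x 30 + 0 x 0.5 = 300 degrees
Minute hand position: 0 x 6 = 0 degrees
Difference: |300 - 0| = 300 degrees
Since 300 > 180, the smaller angle is 360 - 300 = 60 degrees

Final answer: 60 degrees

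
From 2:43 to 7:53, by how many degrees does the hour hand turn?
The hour hand moves 0.5 degrees per minute.
Time elapsed: 7:53 - 2:43 = 310 minutes
Angular displacement: 310 x 0.5 = 155 degrees

Final answer: 155 degrees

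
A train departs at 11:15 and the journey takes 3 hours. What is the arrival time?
Starting time: 11:15
Adding 0 minutes to 15 minutes: 15 + 0 = 15 minutes
Adding 3 hours: 11 + 3 = 14 - 12 = 2
Final time: 2:15

Final answer: 2:15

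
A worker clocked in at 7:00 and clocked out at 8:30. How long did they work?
From 7:00 to 8:30:
(8 x 60 + 30) - (7 x 60 + 0) = 510 - 420 = 90 minutes
= 1 hour and 30 minutes

Final answer: 1 hour and 30 minutes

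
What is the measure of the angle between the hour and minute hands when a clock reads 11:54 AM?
Hour hand position: 11 x 30 + 54 x 0.5 = 357 degrees
Minute hand position: 54 x 6 = 324 degrees
Difference: |357 - 324| = 33 degrees
The angle between the hands is 33 degrees

Final answer: 33 degrees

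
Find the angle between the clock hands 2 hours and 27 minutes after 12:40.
First find the time 2 hours and 27 minutes after 12:40.
Total minutes: 12 x 60 + 40 + 2 x 60 + 27 = 907.
907 mod 720 = 187 minutes = 3:07.
Now compute the angle at 3:07:
Hour hand: 3 x 30 + 7 x 0.5 = 93.5 degrees
Minute hand: 7 x 6 = 42 degrees
Difference: |93.5 - 42| = 51.5 degrees
The angle is 51.5 degrees

Final answer: 51.5 degrees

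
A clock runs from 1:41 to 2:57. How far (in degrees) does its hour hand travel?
The hour hand moves 0.5 degrees per minute.
Time elapsed: 2:57 - 1:41 = 76 minutes
Angular displacement: 76 x 0.5 = 38 degrees

Final answer: 38 degrees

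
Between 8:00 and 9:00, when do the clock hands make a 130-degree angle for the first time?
At t minutes past 8:00, the hour hand is at 30 x 8 + 0.5t degrees and the minute hand is at 6t degrees.
The smaller angle between them is 130 degrees when |30H - 5.5t| = 130 or |30H - 5.5t| = 230.
With H = 8, solve 30 x 8 - 5.5t = +/- target for each target:
  t = (30 x 8 - 130) / 5.5 = 20
  t = (30 x 8 + 130) / 5.5 = 67.27 (outside (0, 60))
  t = (30 x 8 - 230) / 5.5 = 1.82
  t = (30 x 8 + 230) / 5.5 = 85.45 (outside (0, 60))
Valid solutions in (0, 60): {1.82, 20} minutes.
The first occurrence is t = 1.82 minutes.
The hands form a 130-degree angle at 1.82 minutes past 8:00.

Final answer: 1.82 minutes past 8:00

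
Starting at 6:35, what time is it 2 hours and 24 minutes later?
Starting time: 6:35
Adding 24 minutes to 35 minutes: 35 + 24 = 59 minutes
Adding 2 hours: 6 + 2 = 8
Final time: 8:59

Final answer: 8:59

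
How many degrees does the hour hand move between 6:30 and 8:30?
The hour hand moves 0.5 degrees per minute.
Time elapsed: 8:30 - 6:30 = 120 minutes
Angular displacement: 120 x 0.5 = 60 degrees

Final answer: 60 degrees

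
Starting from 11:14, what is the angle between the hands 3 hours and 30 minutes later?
First find the time 3 hours and 30 minutes after 11:14.
Total minutes: 11 x 60 + 14 + 3 x 60 + 30 = 884.
884 mod 720 = 164 minutes = 2:44.
Now compute the angle at 2:44:
Hour hand: 2 x 30 + 44 x 0.5 = 82 degrees
Minute hand: 44 x 6 = 264 degrees
Difference: |82 - 264| = 182 degrees
Smaller angle: 360 - 182 = 178 degrees

Final answer: 178 degrees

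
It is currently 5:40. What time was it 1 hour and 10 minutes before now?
Starting time: 5:40 = 340 total minutes past 12:00
Subtracting: 1 hour and 10 minutes = 70 minutes
340 - 70 = 270 minutes
= 4 hours and 30 minutes past 12:00 = 4:30

Final answer: 4:30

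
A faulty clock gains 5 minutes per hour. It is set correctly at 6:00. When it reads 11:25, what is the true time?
For every 60 true minutes, the faulty clock advances 65 minutes, so 1 faulty-clock minute corresponds to 60/65 true minutes.
From 6:00 to 11:25 on the faulty dial is 325 minutes.
True elapsed: 325 x 60/65 = 300 minutes = 5 hours.
True time: 6:00 + 5 hours = 11:00.

Final answer: 11:00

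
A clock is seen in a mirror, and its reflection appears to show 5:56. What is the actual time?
Reflection across the vertical (12-6) axis maps a hand at angle A degrees to (360 - A) degrees, which sends a reading of T minutes past 12:00 to (720 - T) minutes past 12:00.
Mirror reads 5:56 = 356 minutes past 12:00.
Actual time: (720 - 356) mod 720 = 364 minutes = 6:04.

Final answer: 6:04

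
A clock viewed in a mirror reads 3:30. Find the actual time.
Reflection across the vertical (12-6) axis maps a hand at angle A degrees to (360 - A) degrees, which sends a reading of T minutes past 12:00 to (720 - T) minutes past 12:00.
Mirror reads 3:30 = 210 minutes past 12:00.
Actual time: (720 - 210) mod 720 = 510 minutes = 8:30.

Final answer: 8:30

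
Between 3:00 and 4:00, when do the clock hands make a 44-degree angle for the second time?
At t minutes past 3:00, the hour hand is at 30 x 3 + 0.5t degrees and the minute hand is at 6t degrees.
The smaller angle between them is 44 degrees when |30H - 5.5t| = 44 or |30H - 5.5t| = 316.
With H = 3, solve 30 x 3 - 5.5t = +/- target for each target:
  t = (30 x 3 - 44) / 5.5 = 8.36
  t = (30 x 3 + 44) / 5.5 = 24.36
  t = (30 x 3 - 316) / 5.5 = -41.09 (outside (0, 60))
  t = (30 x 3 + 316) / 5.5 = 73.82 (outside (0, 60))
Valid solutions in (0, 60): {8.36, 24.36} minutes.
The second occurrence is t = 24.36 minutes.
The hands form a 44-degree angle at 24.36 minutes past 3:00.

Final answer: 24.36 minutes past 3:00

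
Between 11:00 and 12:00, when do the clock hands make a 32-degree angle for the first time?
At t minutes past 11:00, the hour hand is at 30 x 11 + 0.5t degrees and the minute hand is at 6t degrees.
The smaller angle between them is 32 degrees when |30H - 5.5t| = 32 or |30H - 5.5t| = 328.
With H = 11, solve 30 x 11 - 5.5t = +/- target for each target:
  t = (30 x 11 - 32) / 5.5 = 54.18
  t = (30 x 11 + 32) / 5.5 = 65.82 (outside (0, 60))
  t = (30 x 11 - 328) / 5.5 = 0.36
  t = (30 x 11 + 328) / 5.5 = 119.64 (outside (0, 60))
Valid solutions in (0, 60): {0.36, 54.18} minutes.
The first occurrence is t = 0.36 minutes.
The hands form a 32-degree angle at 0.36 minutes past 11:00.

Final answer: 0.36 minutes past 11:00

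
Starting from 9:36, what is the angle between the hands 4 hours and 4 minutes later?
First find the time 4 hours and 4 minutes after 9:36.
Total minutes: 9 x 60 + 36 + 4 x 60 + 4 = 820.
820 mod 720 = 100 minutes = 1:40.
Now compute the angle at 1:40:
Hour hand: 1 x 30 + 40 x 0.5 = 50 degrees
Minute hand: 40 x 6 = 240 degrees
Difference: |50 - 240| = 190 degrees
Smaller angle: 360 - 190 = 170 degrees

Final answer: 170 degrees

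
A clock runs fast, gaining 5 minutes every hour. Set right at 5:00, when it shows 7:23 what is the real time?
For every 60 true minutes, the faulty clock advances 65 minutes, so 1 faulty-clock minute corresponds to 60/65 true minutes.
From 5:00 to 7:23 on the faulty dial is 143 minutes.
True elapsed: 143 x 60/65 = 132 minutes = 2 hours and 12 minutes.
True time: 5:00 + 2 hours and 12 minutes = 7:12.

Final answer: 7:12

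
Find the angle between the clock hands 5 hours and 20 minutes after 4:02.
First find the time 5 hours and 20 minutes after 4:02.
Total minutes: 4 x 60 + 2 + 5 x 60 + 20 = 562.
562 mod 720 = 562 minutes = 9:22.
Now compute the angle at 9:22:
Hour hand: 9 x 30 + 22 x 0.5 = 281 degrees
Minute hand: 22 x 6 = 132 degrees
Difference: |281 - 132| = 149 degrees
The angle is 149 degrees

Final answer: 149 degrees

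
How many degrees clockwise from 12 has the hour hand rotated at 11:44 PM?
The hour hand moves 30 degrees per hour and 0.5 degrees per minute.
At 11:44: (11) x 30 + 44 x 0.5 = 330 + 22 = 352 degrees

Final answer: 352 degrees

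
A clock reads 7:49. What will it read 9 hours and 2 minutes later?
Starting time: 7:49
Adding 2 minutes to 49 minutes: 49 + 2 = 51 minutes
Adding 9 hours: 7 + 9 = 16 - 12 = 4
Final time: 4:51

Final answer: 4:51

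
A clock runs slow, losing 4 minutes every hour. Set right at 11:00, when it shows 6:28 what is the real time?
For every 60 true minutes, the faulty clock advances 56 minutes, so 1 faulty-clock minute corresponds to 60/56 true minutes.
From 11:00 to 6:28 on the faulty dial is 448 minutes.
True elapsed: 448 x 60/56 = 480 minutes = 8 hours.
True time: 11:00 + 8 hours = 7:00.

Final answer: 7:00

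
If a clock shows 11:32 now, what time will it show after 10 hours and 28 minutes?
Starting time: 11:32
Adding 28 minutes to 32 minutes: 32 + 28 = 60 minutes = 1 hour
Adding 10 hours: 11 + 10 + 1 (carry) = 22 - 12 = 10
Final time: 10:00

Final answer: 10:00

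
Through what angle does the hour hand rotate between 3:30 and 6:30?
The hour hand moves 0.5 degrees per minute.
Time elapsed: 6:30 - 3:30 = 180 minutes
Angular displacement: 180 x 0.5 = 90 degrees

Final answer: 90 degrees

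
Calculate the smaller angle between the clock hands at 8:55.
Hour hand position: 8 x 30 + 55 x 0.5 = 267.5 degrees
Minute hand position: 55 x 6 = 330 degrees
Difference: |267.5 - 330| = 62.5 degrees
The angle between the hands is 62.5 degrees

Final answer: 62.5 degrees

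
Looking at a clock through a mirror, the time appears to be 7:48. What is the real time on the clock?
Reflection across the vertical (12-6) axis maps a hand at angle A degrees to (360 - A) degrees, which sends a reading of T minutes past 12:00 to (720 - T) minutes past 12:00.
Mirror reads 7:48 = 468 minutes past 12:00.
Actual time: (720 - 468) mod 720 = 252 minutes = 4:12.

Final answer: 4:12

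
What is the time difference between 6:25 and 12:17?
From 6:25 to 12:17:
(12 x 60 + 17) - (6 x 60 + 25) = 737 - 385 = 352 minutes
= 5 hours and 52 minutes

Final answer: 5 hours and 52 minutes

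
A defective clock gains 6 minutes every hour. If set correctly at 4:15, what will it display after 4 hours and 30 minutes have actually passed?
For every 60 true minutes, the faulty clock advances 60 + 6 = 66 minutes.
True elapsed: 4 hours and 30 minutes = 270 minutes.
Faulty clock advances: 270 x 66/60 = 297 minutes (drift: 27 minutes ahead).
Shown time: 4:15 + 297 minutes = 9:12.

Final answer: 9:12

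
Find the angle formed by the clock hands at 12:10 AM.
Hour hand position: 0 x 30 + 10 x 0.5 = 5 degrees
Minute hand position: 10 x 6 = 60 degrees
Difference: |5 - 60| = 55 degrees
The angle between the hands is 55 degrees

Final answer: 55 degrees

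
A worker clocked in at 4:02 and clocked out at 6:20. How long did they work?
From 4:02 to 6:20:
(6 x 60 + 20) - (4 x 60 + 2) = 380 - 242 = 138 minutes
= 2 hours and 18 minutes

Final answer: 2 hours and 18 minutes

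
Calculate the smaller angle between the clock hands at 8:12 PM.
Hour hand position: 8 x 30 + 12 x 0.5 = 246 degrees
Minute hand position: 12 x 6 = 72 degrees
Difference: |246 - 72| = 174 degrees
The angle between the hands is 174 degrees

Final answer: 174 degrees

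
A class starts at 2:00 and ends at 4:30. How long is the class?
From 2:00 to 4:30:
(4 x 60 + 30) - (2 x 60 + 0) = 270 - 120 = 150 minutes
= 2 hours and 30 minutes

Final answer: 2 hours and 30 minutes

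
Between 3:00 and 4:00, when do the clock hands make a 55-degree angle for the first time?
At t minutes past 3:00, the hour hand is at 30 x 3 + 0.5t degrees and the minute hand is at 6t degrees.
The smaller angle between them is 55 degrees when |30H - 5.5t| = 55 or |30H - 5.5t| = 305.
With H = 3, solve 30 x 3 - 5.5t = +/- target for each target:
  t = (30 x 3 - 55) / 5.5 = 6.36
  t = (30 x 3 + 55) / 5.5 = 26.36
  t = (30 x 3 - 305) / 5.5 = -39.09 (outside (0, 60))
  t = (30 x 3 + 305) / 5.5 = 71.82 (outside (0, 60))
Valid solutions in (0, 60): {6.36, 26.36} minutes.
The first occurrence is t = 6.36 minutes.
The hands form a 55-degree angle at 6.36 minutes past 3:00.

Final answer: 6.36 minutes past 3:00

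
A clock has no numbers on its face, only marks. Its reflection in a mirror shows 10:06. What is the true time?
Reflection across the vertical (12-6) axis maps a hand at angle A degrees to (360 - A) degrees, which sends a reading of T minutes past 12:00 to (720 - T) minutes past 12:00.
Mirror reads 10:06 = 606 minutes past 12:00.
Actual time: (720 - 606) mod 720 = 114 minutes = 1:54.

Final answer: 1:54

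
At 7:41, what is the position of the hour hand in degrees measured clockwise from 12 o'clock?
The hour hand moves 30 degrees per hour and 0.5 degrees per minute.
At 7:41: (7) x 30 + 41 x 0.5 = 210 + 20.5 = 230.5 degrees

Final answer: 230.5 degrees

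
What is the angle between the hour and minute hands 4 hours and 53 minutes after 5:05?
First find the time 4 hours and 53 minutes after 5:05.
Total minutes: 5 x 60 + 5 + 4 x 60 + 53 = 598.
598 mod 720 = 598 minutes = 9:58.
Now compute the angle at 9:58:
Hour hand: 9 x 30 + 58 x 0.5 = 299 degrees
Minute hand: 58 x 6 = 348 degrees
Difference: |299 - 348| = 49 degrees
The angle is 49 degrees

Final answer: 49 degrees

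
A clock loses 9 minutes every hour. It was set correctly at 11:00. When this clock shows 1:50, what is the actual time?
For every 60 true minutes, the faulty clock advances 51 minutes, so 1 faulty-clock minute corresponds to 60/51 true minutes.
From 11:00 to 1:50 on the faulty dial is 170 minutes.
True elapsed: 170 x 60/51 = 200 minutes = 3 hours and 20 minutes.
True time: 11:00 + 3 hours and 20 minutes = 2:20.

Final answer: 2:20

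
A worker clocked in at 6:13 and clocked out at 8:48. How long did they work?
From 6:13 to 8:48:
(8 x 60 + 48) - (6 x 60 + 13) = 528 - 373 = 155 minutes
= 2 hours and 35 minutes

Final answer: 2 hours and 35 minutes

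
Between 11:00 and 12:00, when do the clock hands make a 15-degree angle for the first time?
At t minutes past 11:00, the hour hand is at 30 x 11 + 0.5t degrees and the minute hand is at 6t degrees.
The smaller angle between them is 15 degrees when |30H - 5.5t| = 15 or |30H - 5.5t| = 345.
With H = 11, solve 30 x 11 - 5.5t = +/- target for each target:
  t = (30 x 11 - 15) / 5.5 = 57.27
  t = (30 x 11 + 15) / 5.5 = 62.73 (outside (0, 60))
  t = (30 x 11 - 345) / 5.5 = -2.73 (outside (0, 60))
  t = (30 x 11 + 345) / 5.5 = 122.73 (outside (0, 60))
Valid solutions in (0, 60): {57.27} minutes.
The first occurrence is t = 57.27 minutes.
The hands form a 15-degree angle at 57.27 minutes past 11:00.

Final answer: 57.27 minutes past 11:00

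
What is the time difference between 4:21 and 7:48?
From 4:21 to 7:48:
(7 x 60 + 48) - (4 x 60 + 21) = 468 - 261 = 207 minutes
= 3 hours and 27 minutes

Final answer: 3 hours and 27 minutes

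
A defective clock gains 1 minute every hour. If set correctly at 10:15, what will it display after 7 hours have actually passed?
For every 60 true minutes, the faulty clock advances 60 + 1 = 61 minutes.
True elapsed: 7 hours = 420 minutes.
Faulty clock advances: 420 x 61/60 = 427 minutes (drift: 7 minutes ahead).
Shown time: 10:15 + 427 minutes = 5:22.

Final answer: 5:22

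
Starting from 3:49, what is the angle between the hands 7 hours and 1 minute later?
First find the time 7 hours and 1 minute after 3:49.
Total minutes: 3 x 60 + 49 + 7 x 60 + 1 = 650.
650 mod 720 = 650 minutes = 10:50.
Now compute the angle at 10:50:
Hour hand: 10 x 30 + 50 x 0.5 = 325 degrees
Minute hand: 50 x 6 = 300 degrees
Difference: |325 - 300| = 25 degrees
The angle is 25 degrees

Final answer: 25 degrees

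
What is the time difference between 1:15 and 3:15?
From 1:15 to 3:15:
(3 x 60 + 15) - (1 x 60 + 15) = 195 - 75 = 120 minutes
= 2 hours

Final answer: 2 hours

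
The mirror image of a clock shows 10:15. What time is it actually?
Reflection across the vertical (12-6) axis maps a hand at angle A degrees to (360 - A) degrees, which sends a reading of T minutes past 12:00 to (720 - T) minutes past 12:00.
Mirror reads 10:15 = 615 minutes past 12:00.
Actual time: (720 - 615) mod 720 = 105 minutes = 1:45.

Final answer: 1:45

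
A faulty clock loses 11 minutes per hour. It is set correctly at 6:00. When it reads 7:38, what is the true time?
For every 60 true minutes, the faulty clock advances 49 minutes, so 1 faulty-clock minute corresponds to 60/49 true minutes.
From 6:00 to 7:38 on the faulty dial is 98 minutes.
True elapsed: 98 x 60/49 = 120 minutes = 2 hours.
True time: 6:00 + 2 hours = 8:00.

Final answer: 8:00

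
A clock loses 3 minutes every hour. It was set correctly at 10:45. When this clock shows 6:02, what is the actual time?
For every 60 true minutes, the faulty clock advances 57 minutes, so 1 faulty-clock minute corresponds to 60/57 true minutes.
From 10:45 to 6:02 on the faulty dial is 437 minutes.
True elapsed: 437 x 60/57 = 460 minutes = 7 hours and 40 minutes.
True time: 10:45 + 7 hours and 40 minutes = 6:25.

Final answer: 6:25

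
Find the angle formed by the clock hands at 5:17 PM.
Hour hand position: 5 x 30 + 17 x 0.5 = 158.5 degrees
Minute hand position: 17 x 6 = 102 degrees
Difference: |158.5 - 102| = 56.5 degrees
The angle between the hands is 56.5 degrees

Final answer: 56.5 degrees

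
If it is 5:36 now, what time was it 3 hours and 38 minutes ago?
Starting time: 5:36 = 336 total minutes past 12:00
Subtracting: 3 hours and 38 minutes = 218 minutes
336 - 218 = 118 minutes
= 1 hour and 58 minutes past 12:00 = 1:58

Final answer: 1:58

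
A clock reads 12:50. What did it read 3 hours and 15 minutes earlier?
Starting time: 12:50 = 50 total minutes past 12:00
Subtracting: 3 hours and 15 minutes = 195 minutes
50 - 195 = -145 (negative, add 12 hours = 720) = 575 minutes
= 9 hours and 35 minutes past 12:00 = 9:35

Final answer: 9:35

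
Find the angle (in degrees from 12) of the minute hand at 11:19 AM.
The minute hand moves 6 degrees per minute.
At 11:19: 19 x 6 = 114 degrees

Final answer: 114 degrees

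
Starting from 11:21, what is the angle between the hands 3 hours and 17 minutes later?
First find the time 3 hours and 17 minutes after 11:21.
Total minutes: 11 x 60 + 21 + 3 x 60 + 17 = 878.
878 mod 720 = 158 minutes = 2:38.
Now compute the angle at 2:38:
Hour hand: 2 x 30 + 38 x 0.5 = 79 degrees
Minute hand: 38 x 6 = 228 degrees
Difference: |79 - 228| = 149 degrees
The angle is 149 degrees

Final answer: 149 degrees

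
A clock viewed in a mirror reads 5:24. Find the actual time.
Reflection across the vertical (12-6) axis maps a hand at angle A degrees to (360 - A) degrees, which sends a reading of T minutes past 12:00 to (720 - T) minutes past 12:00.
Mirror reads 5:24 = 324 minutes past 12:00.
Actual time: (720 - 324) mod 720 = 396 minutes = 6:36.

Final answer: 6:36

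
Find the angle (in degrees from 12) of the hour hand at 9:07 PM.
The hour hand moves 30 degrees per hour and 0.5 degrees per minute.
At 9:07: (9) x 30 + 7 x 0.5 = 270 + 3.5 = 273.5 degrees

Final answer: 273.5 degrees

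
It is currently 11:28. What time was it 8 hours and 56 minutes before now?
Starting time: 11:28 = 688 total minutes past 12:00
Subtracting: 8 hours and 56 minutes = 536 minutes
688 - 536 = 152 minutes
= 2 hours and 32 minutes past 12:00 = 2:32

Final answer: 2:32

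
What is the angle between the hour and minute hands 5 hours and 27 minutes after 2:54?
First find the time 5 hours and 27 minutes after 2:54.
Total minutes: 2 x 60 + 54 + 5 x 60 + 27 = 501.
501 mod 720 = 501 minutes = 8:21.
Now compute the angle at 8:21:
Hour hand: 8 x 30 + 21 x 0.5 = 250.5 degrees
Minute hand: 21 x 6 = 126 degrees
Difference: |250.5 - 126| = 124.5 degrees
The angle is 124.5 degrees

Final answer: 124.5 degrees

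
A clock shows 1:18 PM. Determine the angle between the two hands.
Hour hand position: 1 x 30 + 18 x 0.5 = 39 degrees
Minute hand position: 18 x 6 = 108 degrees
Difference: |39 - 108| = 69 degrees
The angle between the hands is 69 degrees

Final answer: 69 degrees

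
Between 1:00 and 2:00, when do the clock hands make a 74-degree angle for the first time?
At t minutes past 1:00, the hour hand is at 30 x 1 + 0.5t degrees and the minute hand is at 6t degrees.
The smaller angle between them is 74 degrees when |30H - 5.5t| = 74 or |30H - 5.5t| = 286.
With H = 1, solve 30 x 1 - 5.5t = +/- target for each target:
  t = (30 x 1 - 74) / 5.5 = -8 (outside (0, 60))
  t = (30 x 1 + 74) / 5.5 = 18.91
  t = (30 x 1 - 286) / 5.5 = -46.55 (outside (0, 60))
  t = (30 x 1 + 286) / 5.5 = 57.45
Valid solutions in (0, 60): {18.91, 57.45} minutes.
The first occurrence is t = 18.91 minutes.
The hands form a 74-degree angle at 18.91 minutes past 1:00.

Final answer: 18.91 minutes past 1:00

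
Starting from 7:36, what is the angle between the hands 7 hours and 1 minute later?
First find the time 7 hours and 1 minute after 7:36.
Total minutes: 7 x 60 + 36 + 7 x 60 + 1 = 877.
877 mod 720 = 157 minutes = 2:37.
Now compute the angle at 2:37:
Hour hand: 2 x 30 + 37 x 0.5 = 78.5 degrees
Minute hand: 37 x 6 = 222 degrees
Difference: |78.5 - 222| = 143.5 degrees
The angle is 143.5 degrees

Final answer: 143.5 degrees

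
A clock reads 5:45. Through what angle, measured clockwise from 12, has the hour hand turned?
The hour hand moves 30 degrees per hour and 0.5 degrees per minute.
At 5:45: (5) x 30 + 45 x 0.5 = 150 + 22.5 = 172.5 degrees

Final answer: 172.5 degrees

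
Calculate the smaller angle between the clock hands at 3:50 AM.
Hour hand position: 3 x 30 + 50 x 0.5 = 115 degrees
Minute hand position: 50 x 6 = 300 degrees
Difference: |115 - 300| = 185 degrees
Since 185 > 180, the smaller angle is 360 - 185 = 175 degrees

Final answer: 175 degrees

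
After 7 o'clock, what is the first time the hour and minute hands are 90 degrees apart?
At t minutes past 7:00, the hour hand is at 30 x 7 + 0.5t degrees and the minute hand is at 6t degrees.
The smaller angle between them is 90 degrees when |30H - 5.5t| = 90 or |30H - 5.5t| = 270.
With H = 7, solve 30 x 7 - 5.5t = +/- target for each target:
  t = (30 x 7 - 90) / 5.5 = 21.82
  t = (30 x 7 + 90) / 5.5 = 54.55
  t = (30 x 7 - 270) / 5.5 = -10.91 (outside (0, 60))
  t = (30 x 7 + 270) / 5.5 = 87.27 (outside (0, 60))
Valid solutions in (0, 60): {21.82, 54.55} minutes.
The first occurrence is t = 21.82 minutes.
The hands form a 90-degree angle at 21.82 minutes past 7:00.

Final answer: 21.82 minutes past 7:00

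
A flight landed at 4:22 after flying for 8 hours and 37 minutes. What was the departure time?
Starting time: 4:22 = 262 total minutes past 12:00
Subtracting: 8 hours and 37 minutes = 517 minutes
262 - 517 = -255 (negative, add 12 hours = 720) = 465 minutes
= 7 hours and 45 minutes past 12:00 = 7:45

Final answer: 7:45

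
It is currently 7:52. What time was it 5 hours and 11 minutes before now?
Starting time: 7:52 = 472 total minutes past 12:00
Subtracting: 5 hours and 11 minutes = 311 minutes
472 - 311 = 161 minutes
= 2 hours and 41 minutes past 12:00 = 2:41

Final answer: 2:41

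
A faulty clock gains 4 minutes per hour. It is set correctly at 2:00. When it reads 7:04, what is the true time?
For every 60 true minutes, the faulty clock advances 64 minutes, so 1 faulty-clock minute corresponds to 60/64 true minutes.
From 2:00 to 7:04 on the faulty dial is 304 minutes.
True elapsed: 304 x 60/64 = 285 minutes = 4 hours and 45 minutes.
True time: 2:00 + 4 hours and 45 minutes = 6:45.

Final answer: 6:45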